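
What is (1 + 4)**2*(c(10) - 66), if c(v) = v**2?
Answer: 850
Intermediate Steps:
(1 + 4)**2*(c(10) - 66) = (1 + 4)**2*(10**2 - 66) = 5**2*(100 - 66) = 25*34 = 850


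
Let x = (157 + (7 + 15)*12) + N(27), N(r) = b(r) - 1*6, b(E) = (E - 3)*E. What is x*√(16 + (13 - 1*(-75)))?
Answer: 2126*√26 ≈ 10841.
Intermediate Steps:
b(E) = E*(-3 + E) (b(E) = (-3 + E)*E = E*(-3 + E))
N(r) = -6 + r*(-3 + r) (N(r) = r*(-3 + r) - 1*6 = r*(-3 + r) - 6 = -6 + r*(-3 + r))
x = 1063 (x = (157 + (7 + 15)*12) + (-6 + 27*(-3 + 27)) = (157 + 22*12) + (-6 + 27*24) = (157 + 264) + (-6 + 648) = 421 + 642 = 1063)
x*√(16 + (13 - 1*(-75))) = 1063*√(16 + (13 - 1*(-75))) = 1063*√(16 + (13 + 75)) = 1063*√(16 + 88) = 1063*√104 = 1063*(2*√26) = 2126*√26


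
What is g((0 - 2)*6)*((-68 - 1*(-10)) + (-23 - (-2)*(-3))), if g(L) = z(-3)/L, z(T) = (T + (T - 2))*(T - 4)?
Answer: 406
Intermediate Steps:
z(T) = (-4 + T)*(-2 + 2*T) (z(T) = (T + (-2 + T))*(-4 + T) = (-2 + 2*T)*(-4 + T) = (-4 + T)*(-2 + 2*T))
g(L) = 56/L (g(L) = (8 - 10*(-3) + 2*(-3)²)/L = (8 + 30 + 2*9)/L = (8 + 30 + 18)/L = 56/L)
g((0 - 2)*6)*((-68 - 1*(-10)) + (-23 - (-2)*(-3))) = (56/(((0 - 2)*6)))*((-68 - 1*(-10)) + (-23 - (-2)*(-3))) = (56/((-2*6)))*((-68 + 10) + (-23 - 1*6)) = (56/(-12))*(-58 + (-23 - 6)) = (56*(-1/12))*(-58 - 29) = -14/3*(-87) = 406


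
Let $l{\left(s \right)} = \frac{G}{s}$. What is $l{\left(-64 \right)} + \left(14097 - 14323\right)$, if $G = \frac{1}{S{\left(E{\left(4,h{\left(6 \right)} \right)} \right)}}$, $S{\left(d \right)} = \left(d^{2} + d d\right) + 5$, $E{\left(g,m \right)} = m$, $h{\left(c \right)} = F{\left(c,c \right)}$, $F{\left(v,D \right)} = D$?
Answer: $- \frac{1113729}{4928} \approx -226.0$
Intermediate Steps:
$h{\left(c \right)} = c$
$S{\left(d \right)} = 5 + 2 d^{2}$ ($S{\left(d \right)} = \left(d^{2} + d^{2}\right) + 5 = 2 d^{2} + 5 = 5 + 2 d^{2}$)
$G = \frac{1}{77}$ ($G = \frac{1}{5 + 2 \cdot 6^{2}} = \frac{1}{5 + 2 \cdot 36} = \frac{1}{5 + 72} = \frac{1}{77} \approx 0.012987$)
$l{\left(s \right)} = \frac{1}{77 s}$
$l{\left(-64 \right)} + \left(14097 - 14323\right) = \frac{1}{77 \left(-64\right)} + \left(14097 - 14323\right) = \frac{1}{77} \left(- \frac{1}{64}\right) - 226 = - \frac{1}{4928} - 226 = - \frac{1113729}{4928}$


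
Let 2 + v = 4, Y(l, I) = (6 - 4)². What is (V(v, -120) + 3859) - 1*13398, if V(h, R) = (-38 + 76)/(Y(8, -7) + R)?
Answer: -553281/58 ≈ -9539.3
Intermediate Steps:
Y(l, I) = 4 (Y(l, I) = 2² = 4)
v = 2 (v = -2 + 4 = 2)
V(h, R) = 38/(4 + R) (V(h, R) = (-38 + 76)/(4 + R) = 38/(4 + R))
(V(v, -120) + 3859) - 1*13398 = (38/(4 - 120) + 3859) - 1*13398 = (38/(-116) + 3859) - 13398 = (38*(-1/116) + 3859) - 13398 = (-19/58 + 3859) - 13398 = 223803/58 - 13398 = -553281/58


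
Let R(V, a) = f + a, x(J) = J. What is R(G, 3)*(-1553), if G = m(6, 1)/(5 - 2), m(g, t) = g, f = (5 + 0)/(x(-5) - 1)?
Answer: -20189/6 ≈ -3364.8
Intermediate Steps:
f = -5/6 (f = (5 + 0)/(-5 - 1) = 5/(-6) = 5*(-1/6) = -5/6 ≈ -0.83333)
G = 2 (G = 6/(5 - 2) = 6/3 = 6*(1/3) = 2)
R(V, a) = -5/6 + a
R(G, 3)*(-1553) = (-5/6 + 3)*(-1553) = (13/6)*(-1553) = -20189/6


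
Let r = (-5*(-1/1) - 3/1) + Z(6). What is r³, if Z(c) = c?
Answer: 512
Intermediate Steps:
r = 8 (r = (-5*(-1/1) - 3/1) + 6 = (-5/((-10*⅒)) - 3*1) + 6 = (-5/(-1) - 3) + 6 = (-5*(-1) - 3) + 6 = (5 - 3) + 6 = 2 + 6 = 8)
r³ = 8³ = 512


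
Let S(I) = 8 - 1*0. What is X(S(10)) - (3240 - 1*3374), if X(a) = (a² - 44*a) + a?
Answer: -146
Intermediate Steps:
S(I) = 8 (S(I) = 8 + 0 = 8)
X(a) = a² - 43*a
X(S(10)) - (3240 - 1*3374) = 8*(-43 + 8) - (3240 - 1*3374) = 8*(-35) - (3240 - 3374) = -280 - 1*(-134) = -280 + 134 = -146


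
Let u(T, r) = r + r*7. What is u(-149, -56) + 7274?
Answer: 6826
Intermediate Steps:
u(T, r) = 8*r (u(T, r) = r + 7*r = 8*r)
u(-149, -56) + 7274 = 8*(-56) + 7274 = -448 + 7274 = 6826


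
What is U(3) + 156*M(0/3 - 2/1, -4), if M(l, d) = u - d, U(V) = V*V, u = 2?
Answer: 945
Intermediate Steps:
U(V) = V²
M(l, d) = 2 - d
U(3) + 156*M(0/3 - 2/1, -4) = 3² + 156*(2 - 1*(-4)) = 9 + 156*(2 + 4) = 9 + 156*6 = 9 + 936 = 945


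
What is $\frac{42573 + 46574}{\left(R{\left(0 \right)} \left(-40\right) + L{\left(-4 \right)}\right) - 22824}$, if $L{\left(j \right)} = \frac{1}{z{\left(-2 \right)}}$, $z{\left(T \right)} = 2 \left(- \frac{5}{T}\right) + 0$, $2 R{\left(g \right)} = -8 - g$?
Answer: $- \frac{445735}{113319} \approx -3.9335$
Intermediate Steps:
$R{\left(g \right)} = -4 - \frac{g}{2}$ ($R{\left(g \right)} = \frac{-8 - g}{2} = -4 - \frac{g}{2}$)
$z{\left(T \right)} = - \frac{10}{T}$ ($z{\left(T \right)} = - \frac{10}{T} + 0 = - \frac{10}{T}$)
$L{\left(j \right)} = \frac{1}{5}$ ($L{\left(j \right)} = \frac{1}{\left(-10\right) \frac{1}{-2}} = \frac{1}{\left(-10\right) \left(- \frac{1}{2}\right)} = \frac{1}{5}$)
$\frac{42573 + 46574}{\left(R{\left(0 \right)} \left(-40\right) + L{\left(-4 \right)}\right) - 22824} = \frac{42573 + 46574}{\left(\left(-4 - 0\right) \left(-40\right) + \frac{1}{5}\right) - 22824} = \frac{89147}{\left(\left(-4 + 0\right) \left(-40\right) + \frac{1}{5}\right) - 22824} = \frac{89147}{\left(\left(-4\right) \left(-40\right) + \frac{1}{5}\right) - 22824} = \frac{89147}{\left(160 + \frac{1}{5}\right) - 22824} = \frac{89147}{\frac{801}{5} - 22824} = \frac{89147}{- \frac{113319}{5}} = 89147 \left(- \frac{5}{113319}\right) = - \frac{445735}{113319}$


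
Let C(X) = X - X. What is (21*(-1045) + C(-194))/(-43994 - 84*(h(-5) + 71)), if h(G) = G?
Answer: 21945/49538 ≈ 0.44299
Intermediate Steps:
C(X) = 0
(21*(-1045) + C(-194))/(-43994 - 84*(h(-5) + 71)) = (21*(-1045) + 0)/(-43994 - 84*(-5 + 71)) = (-21945 + 0)/(-43994 - 84*66) = -21945/(-43994 - 5544) = -21945/(-49538) = -21945*(-1/49538) = 21945/49538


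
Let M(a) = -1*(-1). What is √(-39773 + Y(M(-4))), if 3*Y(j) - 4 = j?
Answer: 13*I*√2118/3 ≈ 199.43*I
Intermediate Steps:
M(a) = 1
Y(j) = 4/3 + j/3
√(-39773 + Y(M(-4))) = √(-39773 + (4/3 + (⅓)*1)) = √(-39773 + (4/3 + ⅓)) = √(-39773 + 5/3) = √(-119314/3) = 13*I*√2118/3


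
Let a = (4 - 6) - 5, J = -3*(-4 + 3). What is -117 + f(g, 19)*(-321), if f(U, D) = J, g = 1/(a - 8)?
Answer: -1080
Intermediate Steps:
J = 3 (J = -3*(-1) = 3)
a = -7 (a = -2 - 5 = -7)
g = -1/15 (g = 1/(-7 - 8) = 1/(-15) = -1/15 ≈ -0.066667)
f(U, D) = 3
-117 + f(g, 19)*(-321) = -117 + 3*(-321) = -117 - 963 = -1080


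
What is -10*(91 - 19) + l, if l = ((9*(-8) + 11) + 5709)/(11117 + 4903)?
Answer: -2882188/4005 ≈ -719.65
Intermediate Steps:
l = 1412/4005 (l = ((-72 + 11) + 5709)/16020 = (-61 + 5709)*(1/16020) = 5648*(1/16020) = 1412/4005 ≈ 0.35256)
-10*(91 - 19) + l = -10*(91 - 19) + 1412/4005 = -10*72 + 1412/4005 = -720 + 1412/4005 = -2882188/4005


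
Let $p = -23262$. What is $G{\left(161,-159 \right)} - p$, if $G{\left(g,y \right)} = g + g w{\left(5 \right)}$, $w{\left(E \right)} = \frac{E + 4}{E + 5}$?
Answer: $\frac{235679}{10} \approx 23568.0$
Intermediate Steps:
$w{\left(E \right)} = \frac{4 + E}{5 + E}$
$G{\left(g,y \right)} = \frac{19 g}{10}$ ($G{\left(g,y \right)} = g + g \frac{4 + 5}{5 + 5} = g + g \frac{1}{10} \cdot 9 = g + g \frac{9}{10} = g + \frac{9 g}{10} = \frac{19 g}{10}$)
$G{\left(161,-159 \right)} - p = \frac{19}{10} \cdot 161 - -23262 = \frac{3059}{10} + 23262 = \frac{235679}{10}$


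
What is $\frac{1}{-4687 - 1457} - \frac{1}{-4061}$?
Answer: $\frac{2083}{24950784} \approx 8.3484 \cdot 10^{-5}$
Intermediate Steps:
$\frac{1}{-4687 - 1457} - \frac{1}{-4061} = \frac{1}{-6144} - - \frac{1}{4061} = - \frac{1}{6144} + \frac{1}{4061} = \frac{2083}{24950784}$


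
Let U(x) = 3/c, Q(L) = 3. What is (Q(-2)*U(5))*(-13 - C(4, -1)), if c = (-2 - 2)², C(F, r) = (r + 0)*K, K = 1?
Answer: -27/4 ≈ -6.7500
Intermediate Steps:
C(F, r) = r (C(F, r) = (r + 0)*1 = r*1 = r)
c = 16 (c = (-4)² = 16)
U(x) = 3/16
(Q(-2)*U(5))*(-13 - C(4, -1)) = (3*(3/16))*(-13 - 1*(-1)) = 9*(-13 + 1)/16 = (9/16)*(-12) = -27/4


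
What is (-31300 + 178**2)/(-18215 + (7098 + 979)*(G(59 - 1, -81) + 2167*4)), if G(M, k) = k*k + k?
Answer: 384/122332181 ≈ 3.1390e-6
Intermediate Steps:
G(M, k) = k + k**2 (G(M, k) = k**2 + k = k + k**2)
(-31300 + 178**2)/(-18215 + (7098 + 979)*(G(59 - 1, -81) + 2167*4)) = (-31300 + 178**2)/(-18215 + (7098 + 979)*(-81*(1 - 81) + 2167*4)) = (-31300 + 31684)/(-18215 + 8077*(-81*(-80) + 8668)) = 384/(-18215 + 8077*(6480 + 8668)) = 384/(-18215 + 8077*15148) = 384/(-18215 + 122350396) = 384/122332181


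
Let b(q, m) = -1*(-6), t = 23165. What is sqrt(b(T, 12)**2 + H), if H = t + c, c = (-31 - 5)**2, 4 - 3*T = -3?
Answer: sqrt(24497) ≈ 156.52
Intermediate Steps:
T = 7/3 (T = 4/3 - 1/3*(-3) = 4/3 + 1 = 7/3 ≈ 2.3333)
c = 1296 (c = (-36)**2 = 1296)
b(q, m) = 6
H = 24461 (H = 23165 + 1296 = 24461)
sqrt(b(T, 12)**2 + H) = sqrt(6**2 + 24461) = sqrt(36 + 24461) = sqrt(24497)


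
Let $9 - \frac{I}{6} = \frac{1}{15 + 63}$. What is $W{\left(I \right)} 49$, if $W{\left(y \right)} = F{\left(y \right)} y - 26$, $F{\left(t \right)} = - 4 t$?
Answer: $- \frac{96529902}{169} \approx -5.7118 \cdot 10^{5}$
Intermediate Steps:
$I = \frac{701}{13}$ ($I = 54 - \frac{6}{15 + 63} = 54 - \frac{6}{78} = 54 - \frac{1}{13} = \frac{701}{13} \approx 53.923$)
$W{\left(y \right)} = -26 - 4 y^{2}$ ($W{\left(y \right)} = - 4 y y - 26 = - 4 y^{2} - 26 = -26 - 4 y^{2}$)
$W{\left(I \right)} 49 = \left(-26 - 4 \left(\frac{701}{13}\right)^{2}\right) 49 = \left(-26 - \frac{1965604}{169}\right) 49 = \left(- \frac{1969998}{169}\right) 49 = - \frac{96529902}{169}$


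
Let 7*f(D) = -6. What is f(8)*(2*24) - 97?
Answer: -967/7 ≈ -138.14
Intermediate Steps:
f(D) = -6/7 (f(D) = (⅐)*(-6) = -6/7)
f(8)*(2*24) - 97 = -12*24/7 - 97 = -6/7*48 - 97 = -288/7 - 97 = -967/7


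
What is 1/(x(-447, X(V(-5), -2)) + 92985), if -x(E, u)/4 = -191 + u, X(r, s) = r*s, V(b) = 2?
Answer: 1/93765 ≈ 1.0665e-5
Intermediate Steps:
x(E, u) = 764 - 4*u (x(E, u) = -4*(-191 + u) = 764 - 4*u)
1/(x(-447, X(V(-5), -2)) + 92985) = 1/((764 - 8*(-2)) + 92985) = 1/((764 - 4*(-4)) + 92985) = 1/((764 + 16) + 92985) = 1/(780 + 92985) = 1/93765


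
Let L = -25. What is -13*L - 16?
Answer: 309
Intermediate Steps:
-13*L - 16 = -13*(-25) - 16 = 325 - 16 = 309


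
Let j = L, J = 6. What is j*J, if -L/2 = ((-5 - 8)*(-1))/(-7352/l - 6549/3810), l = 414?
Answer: 3154680/393877 ≈ 8.0093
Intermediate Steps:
L = 525780/393877 (L = -2*(-5 - 8)*(-1)/(-7352/414 - 6549/3810) = -2*(-13*(-1))/(-7352*1/414 - 6549*1/3810) = -26/(-3676/207 - 2183/1270) = -26/(-5120401/262890) = -26*(-262890)/5120401 = -2*(-262890/393877) = 525780/393877 ≈ 1.3349)
j = 525780/393877 ≈ 1.3349
j*J = (525780/393877)*6 = 3154680/393877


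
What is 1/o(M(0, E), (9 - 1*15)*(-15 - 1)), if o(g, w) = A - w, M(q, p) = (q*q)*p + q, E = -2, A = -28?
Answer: -1/124 ≈ -0.0080645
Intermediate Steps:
M(q, p) = q + p*q**2 (M(q, p) = q**2*p + q = p*q**2 + q = q + p*q**2)
o(g, w) = -28 - w
1/o(M(0, E), (9 - 1*15)*(-15 - 1)) = 1/(-28 - (9 - 1*15)*(-15 - 1)) = 1/(-28 - (9 - 15)*(-16)) = 1/(-28 - (-6)*(-16)) = 1/(-28 - 1*96) = 1/(-28 - 96) = 1/(-124) = -1/124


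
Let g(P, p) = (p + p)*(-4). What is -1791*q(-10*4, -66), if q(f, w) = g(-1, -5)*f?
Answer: 2865600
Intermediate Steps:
g(P, p) = -8*p (g(P, p) = (2*p)*(-4) = -8*p)
q(f, w) = 40*f (q(f, w) = (-8*(-5))*f = 40*f)
-1791*q(-10*4, -66) = -71640*(-10*4) = -71640*(-40) = -1791*(-1600) = 2865600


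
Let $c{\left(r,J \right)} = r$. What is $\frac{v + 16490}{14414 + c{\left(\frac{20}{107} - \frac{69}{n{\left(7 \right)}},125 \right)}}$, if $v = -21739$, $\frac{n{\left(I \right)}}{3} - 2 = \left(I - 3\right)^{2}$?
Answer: $- \frac{10109574}{27759263} \approx -0.36419$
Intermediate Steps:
$n{\left(I \right)} = 6 + 3 \left(-3 + I\right)^{2}$ ($n{\left(I \right)} = 6 + 3 \left(I - 3\right)^{2} = 6 + 3 \left(-3 + I\right)^{2}$)
$\frac{v + 16490}{14414 + c{\left(\frac{20}{107} - \frac{69}{n{\left(7 \right)}},125 \right)}} = \frac{-21739 + 16490}{14414 + \left(\frac{20}{107} - \frac{69}{6 + 3 \left(-3 + 7\right)^{2}}\right)} = - \frac{5249}{14414 + \left(20 \cdot \frac{1}{107} - \frac{69}{6 + 3 \cdot 4^{2}}\right)} = - \frac{5249}{14414 + \left(\frac{20}{107} - \frac{69}{6 + 3 \cdot 16}\right)} = - \frac{5249}{14414 + \left(\frac{20}{107} - \frac{69}{6 + 48}\right)} = - \frac{5249}{14414 + \left(\frac{20}{107} - \frac{69}{54}\right)} = - \frac{5249}{14414 + \left(\frac{20}{107} - \frac{23}{18}\right)} = - \frac{5249}{14414 - \frac{2101}{1926}} = - \frac{5249}{\frac{27759263}{1926}} = \left(-5249\right) \frac{1926}{27759263} = - \frac{10109574}{27759263}$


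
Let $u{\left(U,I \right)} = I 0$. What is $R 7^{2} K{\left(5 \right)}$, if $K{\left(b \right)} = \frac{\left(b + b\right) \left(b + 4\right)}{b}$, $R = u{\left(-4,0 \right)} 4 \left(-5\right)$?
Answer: $0$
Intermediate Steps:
$u{\left(U,I \right)} = 0$
$R = 0$ ($R = 0 \cdot 4 \left(-5\right) = 0 \left(-5\right) = 0$)
$K{\left(b \right)} = 8 + 2 b$ ($K{\left(b \right)} = \frac{2 b \left(4 + b\right)}{b} = 8 + 2 b$)
$R 7^{2} K{\left(5 \right)} = 0 \cdot 7^{2} \left(8 + 2 \cdot 5\right) = 0 \cdot 49 \left(8 + 10\right) = 0 \cdot 18 = 0$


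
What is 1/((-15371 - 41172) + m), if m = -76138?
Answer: -1/132681 ≈ -7.5369e-6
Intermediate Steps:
1/((-15371 - 41172) + m) = 1/((-15371 - 41172) - 76138) = 1/(-56543 - 76138) = 1/(-132681) = -1/132681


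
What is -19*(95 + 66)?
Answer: -3059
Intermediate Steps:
-19*(95 + 66) = -19*161 = -3059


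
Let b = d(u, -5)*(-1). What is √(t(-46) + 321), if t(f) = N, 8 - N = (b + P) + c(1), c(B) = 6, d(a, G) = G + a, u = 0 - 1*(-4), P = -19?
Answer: √341 ≈ 18.466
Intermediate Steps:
u = 4 (u = 0 + 4 = 4)
b = 1 (b = (-5 + 4)*(-1) = -1*(-1) = 1)
N = 20 (N = 8 - ((1 - 19) + 6) = 8 - (-18 + 6) = 8 - 1*(-12) = 8 + 12 = 20)
t(f) = 20
√(t(-46) + 321) = √(20 + 321) = √341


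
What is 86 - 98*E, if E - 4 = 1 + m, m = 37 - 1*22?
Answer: -1874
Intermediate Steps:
m = 15 (m = 37 - 22 = 15)
E = 20 (E = 4 + (1 + 15) = 4 + 16 = 20)
86 - 98*E = 86 - 98*20 = 86 - 1960 = -1874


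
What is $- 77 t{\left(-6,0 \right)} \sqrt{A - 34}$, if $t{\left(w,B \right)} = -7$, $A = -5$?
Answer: $539 i \sqrt{39} \approx 3366.1 i$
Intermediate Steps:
$- 77 t{\left(-6,0 \right)} \sqrt{A - 34} = \left(-77\right) \left(-7\right) \sqrt{-5 - 34} = 539 \sqrt{-39} = 539 i \sqrt{39}$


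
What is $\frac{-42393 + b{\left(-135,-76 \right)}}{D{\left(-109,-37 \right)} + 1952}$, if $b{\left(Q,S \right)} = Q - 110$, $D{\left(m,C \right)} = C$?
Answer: $- \frac{42638}{1915} \approx -22.265$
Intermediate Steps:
$b{\left(Q,S \right)} = -110 + Q$
$\frac{-42393 + b{\left(-135,-76 \right)}}{D{\left(-109,-37 \right)} + 1952} = \frac{-42393 - 245}{-37 + 1952} = \frac{-42393 - 245}{1915} = \left(-42638\right) \frac{1}{1915} = - \frac{42638}{1915}$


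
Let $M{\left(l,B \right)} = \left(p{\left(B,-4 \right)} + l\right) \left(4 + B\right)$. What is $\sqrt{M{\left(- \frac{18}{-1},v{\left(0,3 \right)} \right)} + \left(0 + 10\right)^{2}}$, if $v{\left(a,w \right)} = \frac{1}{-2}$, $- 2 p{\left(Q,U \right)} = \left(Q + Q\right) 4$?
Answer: $\sqrt{170} \approx 13.038$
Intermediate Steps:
$p{\left(Q,U \right)} = - 4 Q$ ($p{\left(Q,U \right)} = - \frac{\left(Q + Q\right) 4}{2} = - \frac{2 Q 4}{2} = - \frac{8 Q}{2} = - 4 Q$)
$v{\left(a,w \right)} = - \frac{1}{2}$
$M{\left(l,B \right)} = \left(4 + B\right) \left(l - 4 B\right)$ ($M{\left(l,B \right)} = \left(- 4 B + l\right) \left(4 + B\right) = \left(l - 4 B\right) \left(4 + B\right) = \left(4 + B\right) \left(l - 4 B\right)$)
$\sqrt{M{\left(- \frac{18}{-1},v{\left(0,3 \right)} \right)} + \left(0 + 10\right)^{2}} = \sqrt{\left(\left(-16\right) \left(- \frac{1}{2}\right) - 4 \left(- \frac{1}{2}\right)^{2} + 4 \left(- \frac{18}{-1}\right) - \frac{\left(-18\right) \frac{1}{-1}}{2}\right) + \left(0 + 10\right)^{2}} = \sqrt{\left(8 - 1 + 4 \left(\left(-18\right) \left(-1\right)\right) - \frac{\left(-18\right) \left(-1\right)}{2}\right) + 10^{2}} = \sqrt{\left(8 - 1 + 4 \cdot 18 - 9\right) + 100} = \sqrt{\left(8 - 1 + 72 - 9\right) + 100} = \sqrt{70 + 100} = \sqrt{170}$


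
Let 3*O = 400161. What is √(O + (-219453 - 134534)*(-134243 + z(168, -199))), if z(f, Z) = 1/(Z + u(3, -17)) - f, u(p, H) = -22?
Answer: 3*√258205444384459/221 ≈ 2.1813e+5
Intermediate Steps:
O = 133387 (O = (⅓)*400161 = 133387)
z(f, Z) = 1/(-22 + Z) - f (z(f, Z) = 1/(Z - 22) - f = 1/(-22 + Z) - f)
√(O + (-219453 - 134534)*(-134243 + z(168, -199))) = √(133387 + (-219453 - 134534)*(-134243 + (1 + 22*168 - 1*(-199)*168)/(-22 - 199))) = √(133387 - 353987*(-134243 + (1 + 3696 + 33432)/(-221))) = √(133387 - 353987*(-134243 - 1/221*37129)) = √(133387 - 353987*(-134243 - 37129/221)) = √(133387 - 353987*(-29704832/221)) = √(133387 + 10515124365184/221) = √(10515153843711/221) = 3*√258205444384459/221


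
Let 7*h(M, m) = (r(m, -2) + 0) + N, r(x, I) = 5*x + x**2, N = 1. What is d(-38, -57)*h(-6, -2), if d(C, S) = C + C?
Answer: 380/7 ≈ 54.286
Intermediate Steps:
r(x, I) = x**2 + 5*x
d(C, S) = 2*C
h(M, m) = 1/7 + m*(5 + m)/7 (h(M, m) = ((m*(5 + m) + 0) + 1)/7 = (m*(5 + m) + 1)/7 = (1 + m*(5 + m))/7 = 1/7 + m*(5 + m)/7)
d(-38, -57)*h(-6, -2) = (2*(-38))*(1/7 + (1/7)*(-2)*(5 - 2)) = -76*(1/7 + (1/7)*(-2)*3) = -76*(1/7 - 6/7) = -76*(-5/7) = 380/7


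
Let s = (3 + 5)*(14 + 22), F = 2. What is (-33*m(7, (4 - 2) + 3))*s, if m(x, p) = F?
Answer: -19008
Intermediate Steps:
m(x, p) = 2
s = 288 (s = 8*36 = 288)
(-33*m(7, (4 - 2) + 3))*s = -33*2*288 = -66*288 = -19008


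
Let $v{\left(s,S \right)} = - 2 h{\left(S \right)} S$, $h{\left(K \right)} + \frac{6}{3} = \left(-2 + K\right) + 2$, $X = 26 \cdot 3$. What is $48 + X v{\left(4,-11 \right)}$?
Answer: $-22260$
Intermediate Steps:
$X = 78$
$h{\left(K \right)} = -2 + K$ ($h{\left(K \right)} = -2 + \left(\left(-2 + K\right) + 2\right) = -2 + K$)
$v{\left(s,S \right)} = S \left(4 - 2 S\right)$ ($v{\left(s,S \right)} = - 2 \left(-2 + S\right) S = \left(4 - 2 S\right) S = S \left(4 - 2 S\right)$)
$48 + X v{\left(4,-11 \right)} = 48 + 78 \cdot 2 \left(-11\right) \left(2 - -11\right) = 48 + 78 \cdot 2 \left(-11\right) \left(2 + 11\right) = 48 + 78 \cdot 2 \left(-11\right) 13 = 48 + 78 \left(-286\right) = 48 - 22308 = -22260$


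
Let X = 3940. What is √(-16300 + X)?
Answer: 2*I*√3090 ≈ 111.18*I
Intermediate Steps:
√(-16300 + X) = √(-16300 + 3940) = √(-12360) = 2*I*√3090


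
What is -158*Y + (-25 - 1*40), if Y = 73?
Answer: -11599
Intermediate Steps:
-158*Y + (-25 - 1*40) = -158*73 + (-25 - 1*40) = -11534 + (-25 - 40) = -11534 - 65 = -11599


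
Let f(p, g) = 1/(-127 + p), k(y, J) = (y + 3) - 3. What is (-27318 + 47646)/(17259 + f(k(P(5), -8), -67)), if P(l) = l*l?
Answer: 2073456/1760417 ≈ 1.1778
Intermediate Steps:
P(l) = l²
k(y, J) = y (k(y, J) = (3 + y) - 3 = y)
(-27318 + 47646)/(17259 + f(k(P(5), -8), -67)) = (-27318 + 47646)/(17259 + 1/(-127 + 5²)) = 20328/(17259 + 1/(-127 + 25)) = 20328/(17259 + 1/(-102)) = 20328/(17259 - 1/102) = 20328/(1760417/102) = 20328*(102/1760417) = 2073456/1760417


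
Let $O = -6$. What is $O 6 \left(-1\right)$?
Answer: $36$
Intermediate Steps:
$O 6 \left(-1\right) = \left(-6\right) 6 \left(-1\right) = \left(-36\right) \left(-1\right) = 36$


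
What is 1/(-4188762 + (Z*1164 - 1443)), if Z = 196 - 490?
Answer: -1/4532421 ≈ -2.2063e-7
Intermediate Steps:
Z = -294
1/(-4188762 + (Z*1164 - 1443)) = 1/(-4188762 + (-294*1164 - 1443)) = 1/(-4188762 + (-342216 - 1443)) = 1/(-4188762 - 343659) = 1/(-4532421) = -1/4532421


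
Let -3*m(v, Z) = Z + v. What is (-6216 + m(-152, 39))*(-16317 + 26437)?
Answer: -187574200/3 ≈ -6.2525e+7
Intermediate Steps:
m(v, Z) = -Z/3 - v/3 (m(v, Z) = -(Z + v)/3 = -Z/3 - v/3)
(-6216 + m(-152, 39))*(-16317 + 26437) = (-6216 + (-⅓*39 - ⅓*(-152)))*(-16317 + 26437) = (-6216 + (-13 + 152/3))*10120 = (-6216 + 113/3)*10120 = -18535/3*10120 = -187574200/3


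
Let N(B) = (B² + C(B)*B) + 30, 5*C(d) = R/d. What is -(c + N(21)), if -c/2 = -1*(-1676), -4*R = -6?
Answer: 28807/10 ≈ 2880.7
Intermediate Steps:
R = 3/2 (R = -¼*(-6) = 3/2 ≈ 1.5000)
C(d) = 3/(10*d) (C(d) = (3/(2*d))/5 = 3/(10*d))
c = -3352 (c = -(-2)*(-1676) = -2*1676 = -3352)
N(B) = 303/10 + B² (N(B) = (B² + (3/(10*B))*B) + 30 = (B² + 3/10) + 30 = (3/10 + B²) + 30 = 303/10 + B²)
-(c + N(21)) = -(-3352 + (303/10 + 21²)) = -(-3352 + (303/10 + 441)) = -(-3352 + 4713/10) = -1*(-28807/10) = 28807/10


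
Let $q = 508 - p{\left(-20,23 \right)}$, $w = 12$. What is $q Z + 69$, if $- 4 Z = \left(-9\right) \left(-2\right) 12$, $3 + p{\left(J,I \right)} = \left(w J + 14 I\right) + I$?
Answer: $-21855$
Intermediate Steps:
$p{\left(J,I \right)} = -3 + 12 J + 15 I$ ($p{\left(J,I \right)} = -3 + \left(\left(12 J + 14 I\right) + I\right) = -3 + \left(12 J + 15 I\right) = -3 + 12 J + 15 I$)
$q = 406$ ($q = 508 - \left(-3 + 12 \left(-20\right) + 15 \cdot 23\right) = 508 - \left(-3 - 240 + 345\right) = 508 - 102 = 406$)
$Z = -54$ ($Z = - \frac{\left(-9\right) \left(-2\right) 12}{4} = - \frac{18 \cdot 12}{4} = \left(- \frac{1}{4}\right) 216 = -54$)
$q Z + 69 = 406 \left(-54\right) + 69 = -21924 + 69 = -21855$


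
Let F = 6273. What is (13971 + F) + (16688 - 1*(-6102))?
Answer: 43034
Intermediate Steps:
(13971 + F) + (16688 - 1*(-6102)) = (13971 + 6273) + (16688 - 1*(-6102)) = 20244 + (16688 + 6102) = 20244 + 22790 = 43034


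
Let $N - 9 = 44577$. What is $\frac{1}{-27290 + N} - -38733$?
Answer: $\frac{669925969}{17296} \approx 38733.0$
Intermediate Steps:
$N = 44586$ ($N = 9 + 44577 = 44586$)
$\frac{1}{-27290 + N} - -38733 = \frac{1}{-27290 + 44586} - -38733 = \frac{1}{17296} + 38733 = \frac{669925969}{17296}$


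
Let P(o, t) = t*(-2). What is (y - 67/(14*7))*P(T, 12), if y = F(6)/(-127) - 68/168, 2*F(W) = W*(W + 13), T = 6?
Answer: 229592/6223 ≈ 36.894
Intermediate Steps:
F(W) = W*(13 + W)/2 (F(W) = (W*(W + 13))/2 = (W*(13 + W))/2 = W*(13 + W)/2)
P(o, t) = -2*t
y = -4553/5334 (y = ((1/2)*6*(13 + 6))/(-127) - 68/168 = ((1/2)*6*19)*(-1/127) - 68*1/168 = 57*(-1/127) - 17/42 = -57/127 - 17/42 = -4553/5334 ≈ -0.85358)
(y - 67/(14*7))*P(T, 12) = (-4553/5334 - 67/(14*7))*(-2*12) = (-4553/5334 - 67/98)*(-24) = -28699/18669*(-24) = 229592/6223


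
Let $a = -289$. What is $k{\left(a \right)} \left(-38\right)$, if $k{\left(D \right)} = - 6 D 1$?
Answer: $-65892$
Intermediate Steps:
$k{\left(D \right)} = - 6 D$
$k{\left(a \right)} \left(-38\right) = \left(-6\right) \left(-289\right) \left(-38\right) = 1734 \left(-38\right) = -65892$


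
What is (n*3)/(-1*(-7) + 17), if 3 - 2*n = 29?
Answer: -13/8 ≈ -1.6250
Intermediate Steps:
n = -13 (n = 3/2 - ½*29 = 3/2 - 29/2 = -13)
(n*3)/(-1*(-7) + 17) = (-13*3)/(-1*(-7) + 17) = -39/(7 + 17) = -39/24 = -39*1/24 = -13/8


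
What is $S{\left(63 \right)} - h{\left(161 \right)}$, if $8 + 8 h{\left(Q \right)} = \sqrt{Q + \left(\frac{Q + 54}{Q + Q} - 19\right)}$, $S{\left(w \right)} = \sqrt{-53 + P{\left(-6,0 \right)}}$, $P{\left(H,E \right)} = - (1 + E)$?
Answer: $1 - \frac{\sqrt{14792358}}{2576} + 3 i \sqrt{6} \approx -0.49304 + 7.3485 i$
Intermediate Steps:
$P{\left(H,E \right)} = -1 - E$
$S{\left(w \right)} = 3 i \sqrt{6}$ ($S{\left(w \right)} = \sqrt{-53 - 1} = \sqrt{-54} = 3 i \sqrt{6}$)
$h{\left(Q \right)} = -1 + \frac{\sqrt{-19 + Q + \frac{54 + Q}{2 Q}}}{8}$ ($h{\left(Q \right)} = -1 + \frac{\sqrt{Q + \left(\frac{Q + 54}{Q + Q} - 19\right)}}{8} = -1 + \frac{\sqrt{Q - \left(19 - \frac{54 + Q}{2 Q}\right)}}{8} = -1 + \frac{\sqrt{-19 + Q + \frac{54 + Q}{2 Q}}}{8}$)
$S{\left(63 \right)} - h{\left(161 \right)} = 3 i \sqrt{6} - \left(-1 + \frac{\sqrt{-74 + 4 \cdot 161 + \frac{108}{161}}}{16}\right) = 3 i \sqrt{6} - \left(-1 + \frac{\sqrt{-74 + 644 + 108 \cdot \frac{1}{161}}}{16}\right) = 3 i \sqrt{6} - \left(-1 + \frac{\sqrt{-74 + 644 + \frac{108}{161}}}{16}\right) = 3 i \sqrt{6} - \left(-1 + \frac{\sqrt{\frac{91878}{161}}}{16}\right) = 3 i \sqrt{6} - \left(-1 + \frac{\frac{1}{161} \sqrt{14792358}}{16}\right) = 3 i \sqrt{6} - \left(-1 + \frac{\sqrt{14792358}}{2576}\right) = 3 i \sqrt{6} + \left(1 - \frac{\sqrt{14792358}}{2576}\right) = 1 - \frac{\sqrt{14792358}}{2576} + 3 i \sqrt{6}$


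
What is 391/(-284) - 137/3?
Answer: -40081/852 ≈ -47.043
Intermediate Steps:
391/(-284) - 137/3 = 391*(-1/284) - 137*1/3 = -391/284 - 137/3 = -40081/852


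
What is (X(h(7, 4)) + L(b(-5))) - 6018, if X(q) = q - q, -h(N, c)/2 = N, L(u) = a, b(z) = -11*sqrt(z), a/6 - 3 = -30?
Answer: -6180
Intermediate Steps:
a = -162 (a = 18 + 6*(-30) = 18 - 180 = -162)
L(u) = -162
h(N, c) = -2*N
X(q) = 0
(X(h(7, 4)) + L(b(-5))) - 6018 = (0 - 162) - 6018 = -162 - 6018 = -6180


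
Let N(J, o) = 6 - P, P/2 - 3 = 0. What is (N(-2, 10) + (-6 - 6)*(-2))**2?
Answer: 576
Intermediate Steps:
P = 6 (P = 6 + 2*0 = 6 + 0 = 6)
N(J, o) = 0 (N(J, o) = 6 - 1*6 = 6 - 6 = 0)
(N(-2, 10) + (-6 - 6)*(-2))**2 = (0 + (-6 - 6)*(-2))**2 = (0 - 12*(-2))**2 = (0 + 24)**2 = 24**2 = 576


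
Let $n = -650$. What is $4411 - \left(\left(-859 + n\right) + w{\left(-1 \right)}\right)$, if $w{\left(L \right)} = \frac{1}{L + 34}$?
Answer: $\frac{195359}{33} \approx 5920.0$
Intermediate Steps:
$w{\left(L \right)} = \frac{1}{34 + L}$
$4411 - \left(\left(-859 + n\right) + w{\left(-1 \right)}\right) = 4411 - \left(\left(-859 - 650\right) + \frac{1}{34 - 1}\right) = 4411 - \left(-1509 + \frac{1}{33}\right) = 4411 - - \frac{49796}{33} = 4411 + \frac{49796}{33} = \frac{195359}{33}$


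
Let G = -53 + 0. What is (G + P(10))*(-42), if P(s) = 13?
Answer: 1680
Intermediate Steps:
G = -53
(G + P(10))*(-42) = (-53 + 13)*(-42) = -40*(-42) = 1680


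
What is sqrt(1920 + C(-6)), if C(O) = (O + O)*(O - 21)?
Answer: 2*sqrt(561) ≈ 47.371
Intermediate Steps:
C(O) = 2*O*(-21 + O) (C(O) = (2*O)*(-21 + O) = 2*O*(-21 + O))
sqrt(1920 + C(-6)) = sqrt(1920 + 2*(-6)*(-21 - 6)) = sqrt(1920 + 2*(-6)*(-27)) = sqrt(1920 + 324) = sqrt(2244) = 2*sqrt(561)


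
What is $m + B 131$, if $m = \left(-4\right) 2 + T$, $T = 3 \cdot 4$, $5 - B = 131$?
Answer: $-16502$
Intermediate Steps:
$B = -126$ ($B = 5 - 131 = -126$)
$T = 12$
$m = 4$ ($m = \left(-4\right) 2 + 12 = -8 + 12 = 4$)
$m + B 131 = 4 - 16506 = -16502$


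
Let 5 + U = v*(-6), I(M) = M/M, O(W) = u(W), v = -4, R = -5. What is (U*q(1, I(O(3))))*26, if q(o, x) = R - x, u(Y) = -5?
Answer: -2964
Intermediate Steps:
O(W) = -5
I(M) = 1
U = 19 (U = -5 - 4*(-6) = -5 + 24 = 19)
q(o, x) = -5 - x
(U*q(1, I(O(3))))*26 = (19*(-5 - 1*1))*26 = (19*(-5 - 1))*26 = (19*(-6))*26 = -114*26 = -2964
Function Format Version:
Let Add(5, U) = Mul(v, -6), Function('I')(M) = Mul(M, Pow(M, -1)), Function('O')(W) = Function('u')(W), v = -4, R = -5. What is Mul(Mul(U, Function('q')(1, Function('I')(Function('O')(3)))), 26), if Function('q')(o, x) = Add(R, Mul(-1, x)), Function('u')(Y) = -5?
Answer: -2964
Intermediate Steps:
Function('O')(W) = -5
Function('I')(M) = 1
U = 19 (U = Add(-5, Mul(-4, -6)) = Add(-5, 24) = 19)
Function('q')(o, x) = Add(-5, Mul(-1, x))
Mul(Mul(U, Function('q')(1, Function('I')(Function('O')(3)))), 26) = Mul(Mul(19, Add(-5, Mul(-1, 1))), 26) = Mul(Mul(19, Add(-5, -1)), 26) = Mul(Mul(19, -6), 26) = Mul(-114, 26) = -2964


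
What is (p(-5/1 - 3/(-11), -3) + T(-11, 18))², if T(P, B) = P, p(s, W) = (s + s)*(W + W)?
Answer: 253009/121 ≈ 2091.0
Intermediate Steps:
p(s, W) = 4*W*s (p(s, W) = (2*s)*(2*W) = 4*W*s)
(p(-5/1 - 3/(-11), -3) + T(-11, 18))² = (4*(-3)*(-5/1 - 3/(-11)) - 11)² = (4*(-3)*(-5*1 - 3*(-1/11)) - 11)² = (4*(-3)*(-5 + 3/11) - 11)² = (4*(-3)*(-52/11) - 11)² = (624/11 - 11)² = (503/11)² = 253009/121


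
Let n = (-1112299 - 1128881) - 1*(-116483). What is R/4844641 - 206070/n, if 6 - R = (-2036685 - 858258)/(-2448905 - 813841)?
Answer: 1085783176206176507/11194910249494287214 ≈ 0.096989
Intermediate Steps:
R = 5560511/1087582 (R = 6 - (-2036685 - 858258)/(-2448905 - 813841) = 6 - (-2894943)/(-3262746) = 6 - (-2894943)*(-1)/3262746 = 6 - 1*964981/1087582 = 6 - 964981/1087582 = 5560511/1087582 ≈ 5.1127)
n = -2124697 (n = -2241180 + 116483 = -2124697)
R/4844641 - 206070/n = (5560511/1087582)/4844641 - 206070/(-2124697) = (5560511/1087582)*(1/4844641) - 206070*(-1/2124697) = 5560511/5268944348062 + 206070/2124697 = 1085783176206176507/11194910249494287214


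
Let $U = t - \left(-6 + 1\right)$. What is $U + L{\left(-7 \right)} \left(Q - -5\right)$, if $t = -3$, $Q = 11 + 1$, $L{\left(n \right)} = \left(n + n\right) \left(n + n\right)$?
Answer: $3334$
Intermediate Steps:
$L{\left(n \right)} = 4 n^{2}$ ($L{\left(n \right)} = 2 n 2 n = 4 n^{2}$)
$Q = 12$
$U = 2$ ($U = -3 - \left(-6 + 1\right) = -3 - -5 = -3 + 5 = 2$)
$U + L{\left(-7 \right)} \left(Q - -5\right) = 2 + 4 \left(-7\right)^{2} \left(12 - -5\right) = 2 + 4 \cdot 49 \left(12 + \left(-7 + 12\right)\right) = 2 + 196 \left(12 + 5\right) = 2 + 196 \cdot 17 = 2 + 3332 = 3334$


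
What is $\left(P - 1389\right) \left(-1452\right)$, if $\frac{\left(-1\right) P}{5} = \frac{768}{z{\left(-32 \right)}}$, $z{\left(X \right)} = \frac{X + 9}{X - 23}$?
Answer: $\frac{353049444}{23} \approx 1.535 \cdot 10^{7}$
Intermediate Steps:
$z{\left(X \right)} = \frac{9 + X}{-23 + X}$
$P = - \frac{211200}{23}$ ($P = - 5 \frac{768}{\frac{1}{-23 - 32} \left(9 - 32\right)} = - 5 \frac{768}{\frac{1}{-55} \left(-23\right)} = - 5 \frac{768}{\left(- \frac{1}{55}\right) \left(-23\right)} = - 5 \frac{768}{\frac{23}{55}} = - 5 \cdot 768 \cdot \frac{55}{23} = \left(-5\right) \frac{42240}{23} = - \frac{211200}{23} \approx -9182.6$)
$\left(P - 1389\right) \left(-1452\right) = \left(- \frac{211200}{23} - 1389\right) \left(-1452\right) = \left(- \frac{243147}{23}\right) \left(-1452\right) = \frac{353049444}{23}$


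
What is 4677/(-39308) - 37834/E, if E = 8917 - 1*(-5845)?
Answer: -778110373/290132348 ≈ -2.6819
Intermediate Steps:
E = 14762 (E = 8917 + 5845 = 14762)
4677/(-39308) - 37834/E = 4677/(-39308) - 37834/14762 = 4677*(-1/39308) - 37834*1/14762 = -4677/39308 - 18917/7381 = -778110373/290132348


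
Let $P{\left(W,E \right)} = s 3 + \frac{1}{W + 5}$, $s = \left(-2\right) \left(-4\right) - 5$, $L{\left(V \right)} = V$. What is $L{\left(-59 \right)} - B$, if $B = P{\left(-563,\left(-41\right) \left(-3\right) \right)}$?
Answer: $- \frac{37943}{558} \approx -67.998$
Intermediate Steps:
$s = 3$ ($s = 8 - 5 = 3$)
$P{\left(W,E \right)} = 9 + \frac{1}{5 + W}$ ($P{\left(W,E \right)} = 3 \cdot 3 + \frac{1}{W + 5} = 9 + \frac{1}{5 + W}$)
$B = \frac{5021}{558}$ ($B = \frac{46 + 9 \left(-563\right)}{5 - 563} = \frac{46 - 5067}{-558} = \left(- \frac{1}{558}\right) \left(-5021\right) = \frac{5021}{558} \approx 8.9982$)
$L{\left(-59 \right)} - B = -59 - \frac{5021}{558} = - \frac{37943}{558}$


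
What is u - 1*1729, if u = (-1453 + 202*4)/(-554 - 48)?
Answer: -24191/14 ≈ -1727.9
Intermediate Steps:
u = 15/14 (u = (-1453 + 808)/(-602) = -645*(-1/602) = 15/14 ≈ 1.0714)
u - 1*1729 = 15/14 - 1*1729 = 15/14 - 1729 = -24191/14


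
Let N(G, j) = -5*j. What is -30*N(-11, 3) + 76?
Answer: 526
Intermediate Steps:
-30*N(-11, 3) + 76 = -(-150)*3 + 76 = -30*(-15) + 76 = 450 + 76 = 526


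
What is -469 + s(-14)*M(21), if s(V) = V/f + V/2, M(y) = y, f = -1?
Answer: -322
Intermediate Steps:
s(V) = -V/2 (s(V) = V/(-1) + V/2 = V*(-1) + V*(1/2) = -V + V/2 = -V/2)
-469 + s(-14)*M(21) = -469 - 1/2*(-14)*21 = -469 + 7*21 = -469 + 147 = -322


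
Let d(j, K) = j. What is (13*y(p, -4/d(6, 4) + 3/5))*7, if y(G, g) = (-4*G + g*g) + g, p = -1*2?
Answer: 162526/225 ≈ 722.34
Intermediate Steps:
p = -2
y(G, g) = g + g² - 4*G (y(G, g) = (-4*G + g²) + g = (g² - 4*G) + g = g + g² - 4*G)
(13*y(p, -4/d(6, 4) + 3/5))*7 = (13*((-4/6 + 3/5) + (-4/6 + 3/5)² - 4*(-2)))*7 = (13*((-4*⅙ + 3*(⅕)) + (-4*⅙ + 3*(⅕))² + 8))*7 = (13*((-⅔ + ⅗) + (-⅔ + ⅗)² + 8))*7 = (13*(-1/15 + (-1/15)² + 8))*7 = (13*(-1/15 + 1/225 + 8))*7 = (13*(1786/225))*7 = (23218/225)*7 = 162526/225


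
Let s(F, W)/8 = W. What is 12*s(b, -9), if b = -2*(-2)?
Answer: -864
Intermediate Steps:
b = 4
s(F, W) = 8*W
12*s(b, -9) = 12*(8*(-9)) = 12*(-72) = -864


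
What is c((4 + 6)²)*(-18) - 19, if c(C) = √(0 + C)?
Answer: -199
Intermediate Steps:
c(C) = √C
c((4 + 6)²)*(-18) - 19 = √((4 + 6)²)*(-18) - 19 = √(10²)*(-18) - 19 = √100*(-18) - 19 = 10*(-18) - 19 = -180 - 19 = -199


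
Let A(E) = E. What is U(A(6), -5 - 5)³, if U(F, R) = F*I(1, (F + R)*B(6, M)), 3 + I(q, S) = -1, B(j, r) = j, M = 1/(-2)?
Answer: -13824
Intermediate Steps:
M = -½ ≈ -0.50000
I(q, S) = -4 (I(q, S) = -3 - 1 = -4)
U(F, R) = -4*F (U(F, R) = F*(-4) = -4*F)
U(A(6), -5 - 5)³ = (-4*6)³ = (-24)³ = -13824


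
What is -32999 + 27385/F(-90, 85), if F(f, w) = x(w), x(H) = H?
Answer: -555506/17 ≈ -32677.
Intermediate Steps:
F(f, w) = w
-32999 + 27385/F(-90, 85) = -32999 + 27385/85 = -32999 + 27385*(1/85) = -32999 + 5477/17 = -555506/17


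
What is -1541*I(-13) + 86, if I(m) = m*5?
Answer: 100251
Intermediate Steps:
I(m) = 5*m
-1541*I(-13) + 86 = -7705*(-13) + 86 = -1541*(-65) + 86 = 100165 + 86 = 100251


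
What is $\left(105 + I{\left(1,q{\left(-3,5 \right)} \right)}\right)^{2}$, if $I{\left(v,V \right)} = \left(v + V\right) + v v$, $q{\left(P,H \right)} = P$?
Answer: $10816$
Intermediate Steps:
$I{\left(v,V \right)} = V + v + v^{2}$ ($I{\left(v,V \right)} = \left(V + v\right) + v^{2} = V + v + v^{2}$)
$\left(105 + I{\left(1,q{\left(-3,5 \right)} \right)}\right)^{2} = \left(105 + \left(-3 + 1 + 1^{2}\right)\right)^{2} = \left(105 + \left(-3 + 1 + 1\right)\right)^{2} = \left(105 - 1\right)^{2} = 104^{2} = 10816$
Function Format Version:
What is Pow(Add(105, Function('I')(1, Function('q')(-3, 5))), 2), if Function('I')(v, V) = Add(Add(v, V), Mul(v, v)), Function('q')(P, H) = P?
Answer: 10816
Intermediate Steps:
Function('I')(v, V) = Add(V, v, Pow(v, 2)) (Function('I')(v, V) = Add(Add(V, v), Pow(v, 2)) = Add(V, v, Pow(v, 2)))
Pow(Add(105, Function('I')(1, Function('q')(-3, 5))), 2) = Pow(Add(105, Add(-3, 1, Pow(1, 2))), 2) = Pow(Add(105, Add(-3, 1, 1)), 2) = Pow(Add(105, -1), 2) = Pow(104, 2) = 10816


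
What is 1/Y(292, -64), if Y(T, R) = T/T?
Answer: 1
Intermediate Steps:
Y(T, R) = 1
1/Y(292, -64) = 1/1 = 1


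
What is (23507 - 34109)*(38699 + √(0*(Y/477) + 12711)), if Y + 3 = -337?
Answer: -410286798 - 10602*√12711 ≈ -4.1148e+8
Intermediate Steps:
Y = -340 (Y = -3 - 337 = -340)
(23507 - 34109)*(38699 + √(0*(Y/477) + 12711)) = (23507 - 34109)*(38699 + √(0*(-340/477) + 12711)) = -10602*(38699 + √(0*(-340*1/477) + 12711)) = -10602*(38699 + √(0*(-340/477) + 12711)) = -10602*(38699 + √(0 + 12711)) = -10602*(38699 + √12711) = -410286798 - 10602*√12711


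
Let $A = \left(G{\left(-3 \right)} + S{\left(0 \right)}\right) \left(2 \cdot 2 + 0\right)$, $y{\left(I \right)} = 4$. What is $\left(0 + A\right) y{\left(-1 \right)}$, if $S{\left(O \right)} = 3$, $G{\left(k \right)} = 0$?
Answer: $48$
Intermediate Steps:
$A = 12$ ($A = \left(0 + 3\right) \left(2 \cdot 2 + 0\right) = 3 \left(4 + 0\right) = 3 \cdot 4 = 12$)
$\left(0 + A\right) y{\left(-1 \right)} = \left(0 + 12\right) 4 = 12 \cdot 4 = 48$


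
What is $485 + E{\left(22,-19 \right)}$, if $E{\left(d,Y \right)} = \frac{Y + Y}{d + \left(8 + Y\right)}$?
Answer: $\frac{5297}{11} \approx 481.55$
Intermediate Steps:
$E{\left(d,Y \right)} = \frac{2 Y}{8 + Y + d}$
$485 + E{\left(22,-19 \right)} = 485 + 2 \left(-19\right) \frac{1}{8 - 19 + 22} = 485 + 2 \left(-19\right) \frac{1}{11} = 485 - \frac{38}{11} = \frac{5297}{11}$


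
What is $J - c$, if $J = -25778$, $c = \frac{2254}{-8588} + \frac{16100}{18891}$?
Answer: $- \frac{2091106461455}{81117954} \approx -25779.0$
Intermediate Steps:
$c = \frac{47843243}{81117954}$ ($c = 2254 \left(- \frac{1}{8588}\right) + 16100 \cdot \frac{1}{18891} = - \frac{1127}{4294} + \frac{16100}{18891} = \frac{47843243}{81117954} \approx 0.5898$)
$J - c = -25778 - \frac{47843243}{81117954} = - \frac{2091106461455}{81117954}$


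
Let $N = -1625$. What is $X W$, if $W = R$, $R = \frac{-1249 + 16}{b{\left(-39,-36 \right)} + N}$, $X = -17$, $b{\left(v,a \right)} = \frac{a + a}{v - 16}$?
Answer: $- \frac{1152855}{89303} \approx -12.909$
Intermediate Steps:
$b{\left(v,a \right)} = \frac{2 a}{-16 + v}$
$R = \frac{67815}{89303}$ ($R = \frac{-1249 + 16}{2 \left(-36\right) \frac{1}{-16 - 39} - 1625} = - \frac{1233}{2 \left(-36\right) \frac{1}{-55} - 1625} = - \frac{1233}{2 \left(-36\right) \left(- \frac{1}{55}\right) - 1625} = - \frac{1233}{\frac{72}{55} - 1625} = - \frac{1233}{- \frac{89303}{55}} = \left(-1233\right) \left(- \frac{55}{89303}\right) = \frac{67815}{89303} \approx 0.75938$)
$W = \frac{67815}{89303} \approx 0.75938$
$X W = \left(-17\right) \frac{67815}{89303} = - \frac{1152855}{89303}$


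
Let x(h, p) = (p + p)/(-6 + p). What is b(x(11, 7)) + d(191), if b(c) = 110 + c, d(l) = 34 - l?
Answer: -33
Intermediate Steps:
x(h, p) = 2*p/(-6 + p) (x(h, p) = (2*p)/(-6 + p) = 2*p/(-6 + p))
b(x(11, 7)) + d(191) = (110 + 2*7/(-6 + 7)) + (34 - 1*191) = (110 + 2*7/1) + (34 - 191) = (110 + 2*7*1) - 157 = (110 + 14) - 157 = 124 - 157 = -33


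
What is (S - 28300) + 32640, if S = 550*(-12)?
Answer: -2260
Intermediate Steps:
S = -6600
(S - 28300) + 32640 = (-6600 - 28300) + 32640 = -34900 + 32640 = -2260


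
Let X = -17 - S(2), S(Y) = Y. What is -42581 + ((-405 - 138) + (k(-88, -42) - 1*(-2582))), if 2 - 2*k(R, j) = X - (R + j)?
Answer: -81193/2 ≈ -40597.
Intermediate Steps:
X = -19 (X = -17 - 1*2 = -17 - 2 = -19)
k(R, j) = 21/2 + R/2 + j/2 (k(R, j) = 1 - (-19 - (R + j))/2 = 1 - (-19 + (-R - j))/2 = 1 - (-19 - R - j)/2 = 1 + (19/2 + R/2 + j/2) = 21/2 + R/2 + j/2)
-42581 + ((-405 - 138) + (k(-88, -42) - 1*(-2582))) = -42581 + ((-405 - 138) + ((21/2 + (½)*(-88) + (½)*(-42)) - 1*(-2582))) = -42581 + (-543 + ((21/2 - 44 - 21) + 2582)) = -42581 + (-543 + (-109/2 + 2582)) = -42581 + (-543 + 5055/2) = -42581 + 3969/2 = -81193/2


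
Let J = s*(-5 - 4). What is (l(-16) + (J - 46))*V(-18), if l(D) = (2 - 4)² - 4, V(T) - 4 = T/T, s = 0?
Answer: -230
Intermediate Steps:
J = 0 (J = 0*(-5 - 4) = 0*(-9) = 0)
V(T) = 5 (V(T) = 4 + T/T = 4 + 1 = 5)
l(D) = 0 (l(D) = (-2)² - 4 = 4 - 4 = 0)
(l(-16) + (J - 46))*V(-18) = (0 + (0 - 46))*5 = (0 - 46)*5 = -46*5 = -230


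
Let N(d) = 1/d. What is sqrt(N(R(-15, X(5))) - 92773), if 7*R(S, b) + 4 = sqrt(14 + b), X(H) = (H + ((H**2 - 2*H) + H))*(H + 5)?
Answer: sqrt(742198 - 371092*sqrt(66))/(2*sqrt(-2 + sqrt(66))) ≈ 304.59*I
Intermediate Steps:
X(H) = H**2*(5 + H) (X(H) = (H + (H**2 - H))*(5 + H) = H**2*(5 + H))
R(S, b) = -4/7 + sqrt(14 + b)/7
sqrt(N(R(-15, X(5))) - 92773) = sqrt(1/(-4/7 + sqrt(14 + 5**2*(5 + 5))/7) - 92773) = sqrt(1/(-4/7 + sqrt(14 + 25*10)/7) - 92773) = sqrt(1/(-4/7 + sqrt(14 + 250)/7) - 92773) = sqrt(1/(-4/7 + sqrt(264)/7) - 92773) = sqrt(1/(-4/7 + (2*sqrt(66))/7) - 92773) = sqrt(1/(-4/7 + 2*sqrt(66)/7) - 92773) = sqrt(-92773 + 1/(-4/7 + 2*sqrt(66)/7))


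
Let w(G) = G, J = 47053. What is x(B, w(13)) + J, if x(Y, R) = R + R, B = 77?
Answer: 47079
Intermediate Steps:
x(Y, R) = 2*R
x(B, w(13)) + J = 2*13 + 47053 = 26 + 47053 = 47079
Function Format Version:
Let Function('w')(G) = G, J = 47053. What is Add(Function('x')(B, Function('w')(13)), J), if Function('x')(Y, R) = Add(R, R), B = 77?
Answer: 47079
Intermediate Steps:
Function('x')(Y, R) = Mul(2, R)
Add(Function('x')(B, Function('w')(13)), J) = Add(Mul(2, 13), 47053) = Add(26, 47053) = 47079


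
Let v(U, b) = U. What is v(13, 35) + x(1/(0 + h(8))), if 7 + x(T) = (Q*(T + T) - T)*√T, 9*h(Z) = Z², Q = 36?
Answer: 4989/512 ≈ 9.7441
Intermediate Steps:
h(Z) = Z²/9
x(T) = -7 + 71*T^(3/2) (x(T) = -7 + (36*(T + T) - T)*√T = -7 + (36*(2*T) - T)*√T = -7 + (72*T - T)*√T = -7 + (71*T)*√T = -7 + 71*T^(3/2))
v(13, 35) + x(1/(0 + h(8))) = 13 + (-7 + 71*(1/(0 + (⅑)*8²))^(3/2)) = 13 + (-7 + 71*(1/(0 + (⅑)*64))^(3/2)) = 13 + (-7 + 71*(1/(0 + 64/9))^(3/2)) = 13 + (-7 + 71*(1/(64/9))^(3/2)) = 13 + (-7 + 71*(9/64)^(3/2)) = 13 + (-7 + 71*(27/512)) = 13 + (-7 + 1917/512) = 13 - 1667/512 = 4989/512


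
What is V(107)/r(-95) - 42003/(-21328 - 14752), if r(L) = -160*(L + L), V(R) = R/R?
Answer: 15961591/13710400 ≈ 1.1642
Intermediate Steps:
V(R) = 1
r(L) = -320*L
V(107)/r(-95) - 42003/(-21328 - 14752) = 1/(-320*(-95)) - 42003/(-21328 - 14752) = 1/30400 - 42003/(-36080) = 1*(1/30400) - 42003*(-1/36080) = 1/30400 + 42003/36080 = 15961591/13710400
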